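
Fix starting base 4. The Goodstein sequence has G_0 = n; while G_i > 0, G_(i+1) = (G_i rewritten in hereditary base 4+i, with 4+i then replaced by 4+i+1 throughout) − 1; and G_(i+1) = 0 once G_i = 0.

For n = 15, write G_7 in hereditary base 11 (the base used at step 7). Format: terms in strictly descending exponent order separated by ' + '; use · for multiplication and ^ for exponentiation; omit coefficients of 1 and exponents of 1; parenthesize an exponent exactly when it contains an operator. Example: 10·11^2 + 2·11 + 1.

step 0: 15 = 3·4 + 3; sub 5 for 4: 3·5 + 3; = 18; G_1 = 18−1 = 17
step 1: 17 = 3·5 + 2; sub 6 for 5: 3·6 + 2; = 20; G_2 = 20−1 = 19
step 2: 19 = 3·6 + 1; sub 7 for 6: 3·7 + 1; = 22; G_3 = 22−1 = 21
step 3: 21 = 3·7; sub 8 for 7: 3·8; = 24; G_4 = 24−1 = 23
step 4: 23 = 2·8 + 7; sub 9 for 8: 2·9 + 7; = 25; G_5 = 25−1 = 24
step 5: 24 = 2·9 + 6; sub 10 for 9: 2·10 + 6; = 26; G_6 = 26−1 = 25
step 6: 25 = 2·10 + 5; sub 11 for 10: 2·11 + 5; = 27; G_7 = 27−1 = 26
step 7: 26 = 2·11 + 4; sub 12 for 11: 2·12 + 4; = 28; G_8 = 28−1 = 27

2·11 + 4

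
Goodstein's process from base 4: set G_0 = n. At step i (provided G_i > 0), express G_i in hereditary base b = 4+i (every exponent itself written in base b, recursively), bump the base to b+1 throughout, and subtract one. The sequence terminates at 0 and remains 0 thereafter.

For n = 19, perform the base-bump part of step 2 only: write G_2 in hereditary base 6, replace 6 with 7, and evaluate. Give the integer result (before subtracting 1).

step 0: 19 = 4^2 + 3; sub 5 for 4: 5^2 + 3; = 28; G_1 = 28−1 = 27
step 1: 27 = 5^2 + 2; sub 6 for 5: 6^2 + 2; = 38; G_2 = 38−1 = 37
step 2: 37 = 6^2 + 1; sub 7 for 6: 7^2 + 1; = 50; G_3 = 50−1 = 49

50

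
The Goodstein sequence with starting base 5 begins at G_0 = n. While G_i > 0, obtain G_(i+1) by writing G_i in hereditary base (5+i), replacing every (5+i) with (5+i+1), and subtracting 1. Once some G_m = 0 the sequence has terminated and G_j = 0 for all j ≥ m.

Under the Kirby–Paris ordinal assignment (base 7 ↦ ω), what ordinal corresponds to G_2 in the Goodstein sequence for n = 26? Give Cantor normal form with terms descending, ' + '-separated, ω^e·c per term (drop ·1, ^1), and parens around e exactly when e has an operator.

ω·6 + 6

G_0=26  [base 5] 5^2 + 1  →[5↦6]→  6^2 + 1 = 37  −1 ⇒ G_1=36
G_1=36  [base 6] 6^2  →[6↦7]→  7^2 = 49  −1 ⇒ G_2=48
G_2=48  [base 7] 6·7 + 6  →[7↦8]→  6·8 + 6 = 54  −1 ⇒ G_3=53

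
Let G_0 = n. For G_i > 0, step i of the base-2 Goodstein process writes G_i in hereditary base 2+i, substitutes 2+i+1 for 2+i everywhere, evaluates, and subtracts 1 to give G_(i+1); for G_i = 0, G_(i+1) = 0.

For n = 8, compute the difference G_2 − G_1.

473

i=0: 8 = 2^(2 + 1) (b=2); 2→3: 3^(3 + 1) = 81; 81−1 = 80
i=1: 80 = 2·3^3 + 2·3^2 + 2·3 + 2 (b=3); 3→4: 2·4^4 + 2·4^2 + 2·4 + 2 = 554; 554−1 = 553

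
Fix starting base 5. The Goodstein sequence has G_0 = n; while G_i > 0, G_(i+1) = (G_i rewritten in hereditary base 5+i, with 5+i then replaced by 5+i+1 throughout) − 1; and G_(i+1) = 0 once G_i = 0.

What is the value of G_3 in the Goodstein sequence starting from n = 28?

base 5: 28 = 5^2 + 3; at 6: 6^2 + 3 = 39; next = 38
base 6: 38 = 6^2 + 2; at 7: 7^2 + 2 = 51; next = 50
base 7: 50 = 7^2 + 1; at 8: 8^2 + 1 = 65; next = 64
base 8: 64 = 8^2; at 9: 9^2 = 81; next = 80

64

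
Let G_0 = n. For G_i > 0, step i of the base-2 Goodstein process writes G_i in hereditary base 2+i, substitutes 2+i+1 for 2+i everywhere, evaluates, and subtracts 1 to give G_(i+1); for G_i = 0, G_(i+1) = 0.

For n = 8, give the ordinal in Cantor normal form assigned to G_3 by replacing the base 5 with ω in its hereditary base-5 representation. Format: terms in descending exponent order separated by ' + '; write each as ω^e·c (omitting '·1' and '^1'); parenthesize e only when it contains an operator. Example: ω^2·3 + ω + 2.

(0) 8|_2 = 2^(2 + 1) ↦ 3^(3 + 1)|_3 = 81 ⇒ 80
(1) 80|_3 = 2·3^3 + 2·3^2 + 2·3 + 2 ↦ 2·4^4 + 2·4^2 + 2·4 + 2|_4 = 554 ⇒ 553
(2) 553|_4 = 2·4^4 + 2·4^2 + 2·4 + 1 ↦ 2·5^5 + 2·5^2 + 2·5 + 1|_5 = 6311 ⇒ 6310
(3) 6310|_5 = 2·5^5 + 2·5^2 + 2·5 ↦ 2·6^6 + 2·6^2 + 2·6|_6 = 93396 ⇒ 93395

ω^ω·2 + ω^2·2 + ω·2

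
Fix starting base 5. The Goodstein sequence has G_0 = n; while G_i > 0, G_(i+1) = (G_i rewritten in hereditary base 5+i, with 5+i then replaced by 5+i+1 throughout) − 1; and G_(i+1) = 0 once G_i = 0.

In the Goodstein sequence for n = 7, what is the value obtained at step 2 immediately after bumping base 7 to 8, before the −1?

8

G_0=7  [base 5] 5 + 2  →[5↦6]→  6 + 2 = 8  −1 ⇒ G_1=7
G_1=7  [base 6] 6 + 1  →[6↦7]→  7 + 1 = 8  −1 ⇒ G_2=7
G_2=7  [base 7] 7  →[7↦8]→  8 = 8  −1 ⇒ G_3=7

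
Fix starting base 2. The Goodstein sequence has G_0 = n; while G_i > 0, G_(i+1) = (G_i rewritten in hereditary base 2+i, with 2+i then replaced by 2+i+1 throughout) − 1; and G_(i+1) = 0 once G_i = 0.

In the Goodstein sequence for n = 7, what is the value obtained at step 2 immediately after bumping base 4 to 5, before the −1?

i=0: 7 = 2^2 + 2 + 1 (b=2); 2→3: 3^3 + 3 + 1 = 31; 31−1 = 30
i=1: 30 = 3^3 + 3 (b=3); 3→4: 4^4 + 4 = 260; 260−1 = 259
i=2: 259 = 4^4 + 3 (b=4); 4→5: 5^5 + 3 = 3128; 3128−1 = 3127

3128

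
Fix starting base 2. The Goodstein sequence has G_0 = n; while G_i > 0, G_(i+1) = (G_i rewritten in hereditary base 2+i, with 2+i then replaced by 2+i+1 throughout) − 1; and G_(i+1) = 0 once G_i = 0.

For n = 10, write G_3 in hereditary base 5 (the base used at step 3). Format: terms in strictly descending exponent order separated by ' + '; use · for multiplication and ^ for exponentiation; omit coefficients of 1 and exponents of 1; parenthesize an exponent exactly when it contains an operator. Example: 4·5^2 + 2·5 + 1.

5^(5 + 1)

i=0: 10 = 2^(2 + 1) + 2 (b=2); 2→3: 3^(3 + 1) + 3 = 84; 84−1 = 83
i=1: 83 = 3^(3 + 1) + 2 (b=3); 3→4: 4^(4 + 1) + 2 = 1026; 1026−1 = 1025
i=2: 1025 = 4^(4 + 1) + 1 (b=4); 4→5: 5^(5 + 1) + 1 = 15626; 15626−1 = 15625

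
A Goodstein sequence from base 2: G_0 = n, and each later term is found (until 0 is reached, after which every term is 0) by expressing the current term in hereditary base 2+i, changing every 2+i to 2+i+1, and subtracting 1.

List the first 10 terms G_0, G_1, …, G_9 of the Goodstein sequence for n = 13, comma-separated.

13, 108, 1279, 16092, 280711, 5765998, 134219479, 3486786855, 100000003325, 3138428381103

[0] 13 ≡ 2^(2 + 1) + 2^2 + 1 (base 2). Lift 3: 109. −1: 108.
[1] 108 ≡ 3^(3 + 1) + 3^3 (base 3). Lift 4: 1280. −1: 1279.
[2] 1279 ≡ 4^(4 + 1) + 3·4^3 + 3·4^2 + 3·4 + 3 (base 4). Lift 5: 16093. −1: 16092.
[3] 16092 ≡ 5^(5 + 1) + 3·5^3 + 3·5^2 + 3·5 + 2 (base 5). Lift 6: 280712. −1: 280711.
[4] 280711 ≡ 6^(6 + 1) + 3·6^3 + 3·6^2 + 3·6 + 1 (base 6). Lift 7: 5765999. −1: 5765998.
[5] 5765998 ≡ 7^(7 + 1) + 3·7^3 + 3·7^2 + 3·7 (base 7). Lift 8: 134219480. −1: 134219479.
[6] 134219479 ≡ 8^(8 + 1) + 3·8^3 + 3·8^2 + 2·8 + 7 (base 8). Lift 9: 3486786856. −1: 3486786855.
[7] 3486786855 ≡ 9^(9 + 1) + 3·9^3 + 3·9^2 + 2·9 + 6 (base 9). Lift 10: 100000003326. −1: 100000003325.
[8] 100000003325 ≡ 10^(10 + 1) + 3·10^3 + 3·10^2 + 2·10 + 5 (base 10). Lift 11: 3138428381104. −1: 3138428381103.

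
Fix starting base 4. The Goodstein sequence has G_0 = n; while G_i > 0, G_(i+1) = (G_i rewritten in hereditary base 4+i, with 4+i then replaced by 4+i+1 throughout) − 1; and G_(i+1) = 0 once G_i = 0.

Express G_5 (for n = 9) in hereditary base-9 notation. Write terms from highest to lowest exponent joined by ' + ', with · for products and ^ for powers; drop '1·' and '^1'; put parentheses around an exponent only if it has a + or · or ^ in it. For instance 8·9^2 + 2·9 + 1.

9 + 2

[0] 9 ≡ 2·4 + 1 (base 4). Lift 5: 11. −1: 10.
[1] 10 ≡ 2·5 (base 5). Lift 6: 12. −1: 11.
[2] 11 ≡ 6 + 5 (base 6). Lift 7: 12. −1: 11.
[3] 11 ≡ 7 + 4 (base 7). Lift 8: 12. −1: 11.
[4] 11 ≡ 8 + 3 (base 8). Lift 9: 12. −1: 11.
[5] 11 ≡ 9 + 2 (base 9). Lift 10: 12. −1: 11.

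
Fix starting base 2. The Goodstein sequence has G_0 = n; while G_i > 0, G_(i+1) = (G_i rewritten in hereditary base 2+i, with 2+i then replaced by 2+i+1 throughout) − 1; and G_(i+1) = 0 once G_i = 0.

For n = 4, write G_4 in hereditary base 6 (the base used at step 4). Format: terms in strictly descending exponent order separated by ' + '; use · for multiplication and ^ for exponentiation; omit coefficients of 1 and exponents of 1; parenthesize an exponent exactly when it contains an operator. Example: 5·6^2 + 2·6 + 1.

4 —HB2→ 2^2 —bump→ 3^3 = 27 —(−1)→ 26
26 —HB3→ 2·3^2 + 2·3 + 2 —bump→ 2·4^2 + 2·4 + 2 = 42 —(−1)→ 41
41 —HB4→ 2·4^2 + 2·4 + 1 —bump→ 2·5^2 + 2·5 + 1 = 61 —(−1)→ 60
60 —HB5→ 2·5^2 + 2·5 —bump→ 2·6^2 + 2·6 = 84 —(−1)→ 83

2·6^2 + 6 + 5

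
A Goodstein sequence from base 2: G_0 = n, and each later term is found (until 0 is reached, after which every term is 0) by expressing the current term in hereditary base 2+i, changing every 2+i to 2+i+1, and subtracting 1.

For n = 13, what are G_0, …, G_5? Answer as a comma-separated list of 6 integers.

13, 108, 1279, 16092, 280711, 5765998

G_0=13  [base 2] 2^(2 + 1) + 2^2 + 1  →[2↦3]→  3^(3 + 1) + 3^3 + 1 = 109  −1 ⇒ G_1=108
G_1=108  [base 3] 3^(3 + 1) + 3^3  →[3↦4]→  4^(4 + 1) + 4^4 = 1280  −1 ⇒ G_2=1279
G_2=1279  [base 4] 4^(4 + 1) + 3·4^3 + 3·4^2 + 3·4 + 3  →[4↦5]→  5^(5 + 1) + 3·5^3 + 3·5^2 + 3·5 + 3 = 16093  −1 ⇒ G_3=16092
G_3=16092  [base 5] 5^(5 + 1) + 3·5^3 + 3·5^2 + 3·5 + 2  →[5↦6]→  6^(6 + 1) + 3·6^3 + 3·6^2 + 3·6 + 2 = 280712  −1 ⇒ G_4=280711
G_4=280711  [base 6] 6^(6 + 1) + 3·6^3 + 3·6^2 + 3·6 + 1  →[6↦7]→  7^(7 + 1) + 3·7^3 + 3·7^2 + 3·7 + 1 = 5765999  −1 ⇒ G_5=5765998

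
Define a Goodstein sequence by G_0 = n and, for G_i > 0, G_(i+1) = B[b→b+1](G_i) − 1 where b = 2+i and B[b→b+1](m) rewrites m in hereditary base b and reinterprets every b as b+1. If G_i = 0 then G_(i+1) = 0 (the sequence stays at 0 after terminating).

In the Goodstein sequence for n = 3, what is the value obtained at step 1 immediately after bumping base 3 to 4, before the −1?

step 0: 3 = 2 + 1; sub 3 for 2: 3 + 1; = 4; G_1 = 4−1 = 3
step 1: 3 = 3; sub 4 for 3: 4; = 4; G_2 = 4−1 = 3

4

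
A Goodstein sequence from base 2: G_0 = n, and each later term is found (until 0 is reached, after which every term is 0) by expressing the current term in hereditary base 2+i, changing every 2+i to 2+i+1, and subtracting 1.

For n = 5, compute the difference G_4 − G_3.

[0] 5 ≡ 2^2 + 1 (base 2). Lift 3: 28. −1: 27.
[1] 27 ≡ 3^3 (base 3). Lift 4: 256. −1: 255.
[2] 255 ≡ 3·4^3 + 3·4^2 + 3·4 + 3 (base 4). Lift 5: 468. −1: 467.
[3] 467 ≡ 3·5^3 + 3·5^2 + 3·5 + 2 (base 5). Lift 6: 776. −1: 775.

308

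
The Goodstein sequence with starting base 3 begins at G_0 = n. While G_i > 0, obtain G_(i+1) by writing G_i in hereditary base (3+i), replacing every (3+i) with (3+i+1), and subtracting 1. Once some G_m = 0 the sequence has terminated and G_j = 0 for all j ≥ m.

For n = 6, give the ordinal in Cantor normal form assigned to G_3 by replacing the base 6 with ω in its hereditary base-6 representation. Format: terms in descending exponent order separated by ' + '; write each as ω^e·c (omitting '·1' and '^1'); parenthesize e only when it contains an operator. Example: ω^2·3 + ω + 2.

ω + 1

[0] 6 ≡ 2·3 (base 3). Lift 4: 8. −1: 7.
[1] 7 ≡ 4 + 3 (base 4). Lift 5: 8. −1: 7.
[2] 7 ≡ 5 + 2 (base 5). Lift 6: 8. −1: 7.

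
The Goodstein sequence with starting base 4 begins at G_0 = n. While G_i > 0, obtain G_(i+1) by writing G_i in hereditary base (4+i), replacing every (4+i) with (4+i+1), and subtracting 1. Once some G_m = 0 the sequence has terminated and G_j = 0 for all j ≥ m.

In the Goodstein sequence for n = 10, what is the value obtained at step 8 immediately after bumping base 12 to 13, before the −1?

10 —HB4→ 2·4 + 2 —bump→ 2·5 + 2 = 12 —(−1)→ 11
11 —HB5→ 2·5 + 1 —bump→ 2·6 + 1 = 13 —(−1)→ 12
12 —HB6→ 2·6 —bump→ 2·7 = 14 —(−1)→ 13
13 —HB7→ 7 + 6 —bump→ 8 + 6 = 14 —(−1)→ 13
13 —HB8→ 8 + 5 —bump→ 9 + 5 = 14 —(−1)→ 13
13 —HB9→ 9 + 4 —bump→ 10 + 4 = 14 —(−1)→ 13
13 —HB10→ 10 + 3 —bump→ 11 + 3 = 14 —(−1)→ 13
13 —HB11→ 11 + 2 —bump→ 12 + 2 = 14 —(−1)→ 13

14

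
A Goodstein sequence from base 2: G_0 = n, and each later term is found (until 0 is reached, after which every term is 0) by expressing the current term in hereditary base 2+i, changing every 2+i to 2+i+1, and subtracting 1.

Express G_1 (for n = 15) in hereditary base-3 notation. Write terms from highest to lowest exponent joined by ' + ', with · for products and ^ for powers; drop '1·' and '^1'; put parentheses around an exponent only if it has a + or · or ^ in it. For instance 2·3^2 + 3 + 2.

3^(3 + 1) + 3^3 + 3

15 —HB2→ 2^(2 + 1) + 2^2 + 2 + 1 —bump→ 3^(3 + 1) + 3^3 + 3 + 1 = 112 —(−1)→ 111
111 —HB3→ 3^(3 + 1) + 3^3 + 3 —bump→ 4^(4 + 1) + 4^4 + 4 = 1284 —(−1)→ 1283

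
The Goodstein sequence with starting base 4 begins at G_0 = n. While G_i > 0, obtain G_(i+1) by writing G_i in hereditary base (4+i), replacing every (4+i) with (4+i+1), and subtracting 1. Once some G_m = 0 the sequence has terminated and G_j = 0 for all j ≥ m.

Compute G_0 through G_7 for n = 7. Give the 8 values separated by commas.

i=0: 7 = 4 + 3 (b=4); 4→5: 5 + 3 = 8; 8−1 = 7
i=1: 7 = 5 + 2 (b=5); 5→6: 6 + 2 = 8; 8−1 = 7
i=2: 7 = 6 + 1 (b=6); 6→7: 7 + 1 = 8; 8−1 = 7
i=3: 7 = 7 (b=7); 7→8: 8 = 8; 8−1 = 7
i=4: 7 = 7 (b=8); 8→9: 7 = 7; 7−1 = 6
i=5: 6 = 6 (b=9); 9→10: 6 = 6; 6−1 = 5
i=6: 5 = 5 (b=10); 10→11: 5 = 5; 5−1 = 4

7, 7, 7, 7, 7, 6, 5, 4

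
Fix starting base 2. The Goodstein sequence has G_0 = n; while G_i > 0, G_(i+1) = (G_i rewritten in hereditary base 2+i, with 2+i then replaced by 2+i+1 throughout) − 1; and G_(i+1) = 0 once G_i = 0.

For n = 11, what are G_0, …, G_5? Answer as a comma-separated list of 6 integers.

11, 84, 1027, 15627, 279937, 5764801

i=0: 11 = 2^(2 + 1) + 2 + 1 (b=2); 2→3: 3^(3 + 1) + 3 + 1 = 85; 85−1 = 84
i=1: 84 = 3^(3 + 1) + 3 (b=3); 3→4: 4^(4 + 1) + 4 = 1028; 1028−1 = 1027
i=2: 1027 = 4^(4 + 1) + 3 (b=4); 4→5: 5^(5 + 1) + 3 = 15628; 15628−1 = 15627
i=3: 15627 = 5^(5 + 1) + 2 (b=5); 5→6: 6^(6 + 1) + 2 = 279938; 279938−1 = 279937
i=4: 279937 = 6^(6 + 1) + 1 (b=6); 6→7: 7^(7 + 1) + 1 = 5764802; 5764802−1 = 5764801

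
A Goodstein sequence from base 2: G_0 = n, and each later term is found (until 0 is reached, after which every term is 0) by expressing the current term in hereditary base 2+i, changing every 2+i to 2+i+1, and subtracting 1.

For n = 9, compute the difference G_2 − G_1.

942

9 —HB2→ 2^(2 + 1) + 1 —bump→ 3^(3 + 1) + 1 = 82 —(−1)→ 81
81 —HB3→ 3^(3 + 1) —bump→ 4^(4 + 1) = 1024 —(−1)→ 1023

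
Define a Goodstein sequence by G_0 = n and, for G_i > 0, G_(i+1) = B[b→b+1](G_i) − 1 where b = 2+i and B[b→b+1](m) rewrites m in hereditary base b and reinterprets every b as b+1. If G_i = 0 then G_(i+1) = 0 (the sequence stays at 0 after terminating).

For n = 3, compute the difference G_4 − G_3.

-1

i=0: 3 = 2 + 1 (b=2); 2→3: 3 + 1 = 4; 4−1 = 3
i=1: 3 = 3 (b=3); 3→4: 4 = 4; 4−1 = 3
i=2: 3 = 3 (b=4); 4→5: 3 = 3; 3−1 = 2
i=3: 2 = 2 (b=5); 5→6: 2 = 2; 2−1 = 1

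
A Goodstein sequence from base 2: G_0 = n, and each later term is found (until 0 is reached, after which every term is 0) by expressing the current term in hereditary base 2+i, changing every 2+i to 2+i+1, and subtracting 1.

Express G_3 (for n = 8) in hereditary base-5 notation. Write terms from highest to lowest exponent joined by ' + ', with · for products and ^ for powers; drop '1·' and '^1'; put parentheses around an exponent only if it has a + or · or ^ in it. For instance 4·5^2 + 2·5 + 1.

[0] 8 ≡ 2^(2 + 1) (base 2). Lift 3: 81. −1: 80.
[1] 80 ≡ 2·3^3 + 2·3^2 + 2·3 + 2 (base 3). Lift 4: 554. −1: 553.
[2] 553 ≡ 2·4^4 + 2·4^2 + 2·4 + 1 (base 4). Lift 5: 6311. −1: 6310.
[3] 6310 ≡ 2·5^5 + 2·5^2 + 2·5 (base 5). Lift 6: 93396. −1: 93395.

2·5^5 + 2·5^2 + 2·5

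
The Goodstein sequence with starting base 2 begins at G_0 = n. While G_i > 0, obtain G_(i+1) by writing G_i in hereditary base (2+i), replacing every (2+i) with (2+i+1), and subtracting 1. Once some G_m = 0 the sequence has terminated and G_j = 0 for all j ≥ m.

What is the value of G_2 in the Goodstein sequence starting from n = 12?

1065

12 —HB2→ 2^(2 + 1) + 2^2 —bump→ 3^(3 + 1) + 3^3 = 108 —(−1)→ 107
107 —HB3→ 3^(3 + 1) + 2·3^2 + 2·3 + 2 —bump→ 4^(4 + 1) + 2·4^2 + 2·4 + 2 = 1066 —(−1)→ 1065
1065 —HB4→ 4^(4 + 1) + 2·4^2 + 2·4 + 1 —bump→ 5^(5 + 1) + 2·5^2 + 2·5 + 1 = 15686 —(−1)→ 15685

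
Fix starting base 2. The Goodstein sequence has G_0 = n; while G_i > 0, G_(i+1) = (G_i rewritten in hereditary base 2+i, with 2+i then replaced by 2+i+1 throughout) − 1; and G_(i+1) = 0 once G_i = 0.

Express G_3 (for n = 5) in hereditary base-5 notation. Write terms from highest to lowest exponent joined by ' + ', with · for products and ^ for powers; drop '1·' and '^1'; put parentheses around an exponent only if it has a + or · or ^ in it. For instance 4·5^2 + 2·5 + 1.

[0] 5 ≡ 2^2 + 1 (base 2). Lift 3: 28. −1: 27.
[1] 27 ≡ 3^3 (base 3). Lift 4: 256. −1: 255.
[2] 255 ≡ 3·4^3 + 3·4^2 + 3·4 + 3 (base 4). Lift 5: 468. −1: 467.
[3] 467 ≡ 3·5^3 + 3·5^2 + 3·5 + 2 (base 5). Lift 6: 776. −1: 775.

3·5^3 + 3·5^2 + 3·5 + 2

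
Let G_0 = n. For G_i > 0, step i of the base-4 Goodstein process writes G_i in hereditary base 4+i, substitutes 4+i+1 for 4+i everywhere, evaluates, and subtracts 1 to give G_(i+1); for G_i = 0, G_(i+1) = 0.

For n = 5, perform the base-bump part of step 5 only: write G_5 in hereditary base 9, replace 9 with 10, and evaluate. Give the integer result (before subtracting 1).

G_0=5  [base 4] 4 + 1  →[4↦5]→  5 + 1 = 6  −1 ⇒ G_1=5
G_1=5  [base 5] 5  →[5↦6]→  6 = 6  −1 ⇒ G_2=5
G_2=5  [base 6] 5  →[6↦7]→  5 = 5  −1 ⇒ G_3=4
G_3=4  [base 7] 4  →[7↦8]→  4 = 4  −1 ⇒ G_4=3
G_4=3  [base 8] 3  →[8↦9]→  3 = 3  −1 ⇒ G_5=2
G_5=2  [base 9] 2  →[9↦10]→  2 = 2  −1 ⇒ G_6=1

2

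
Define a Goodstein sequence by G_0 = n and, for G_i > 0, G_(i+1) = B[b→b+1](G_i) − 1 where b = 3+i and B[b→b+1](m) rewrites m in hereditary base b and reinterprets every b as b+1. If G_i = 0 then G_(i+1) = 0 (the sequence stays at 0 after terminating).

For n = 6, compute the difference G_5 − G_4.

0

G_0=6  [base 3] 2·3  →[3↦4]→  2·4 = 8  −1 ⇒ G_1=7
G_1=7  [base 4] 4 + 3  →[4↦5]→  5 + 3 = 8  −1 ⇒ G_2=7
G_2=7  [base 5] 5 + 2  →[5↦6]→  6 + 2 = 8  −1 ⇒ G_3=7
G_3=7  [base 6] 6 + 1  →[6↦7]→  7 + 1 = 8  −1 ⇒ G_4=7
G_4=7  [base 7] 7  →[7↦8]→  8 = 8  −1 ⇒ G_5=7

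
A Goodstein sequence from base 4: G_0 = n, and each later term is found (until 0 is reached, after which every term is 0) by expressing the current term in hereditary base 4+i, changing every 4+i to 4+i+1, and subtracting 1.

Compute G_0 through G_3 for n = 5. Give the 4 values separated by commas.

step 0: 5 = 4 + 1; sub 5 for 4: 5 + 1; = 6; G_1 = 6−1 = 5
step 1: 5 = 5; sub 6 for 5: 6; = 6; G_2 = 6−1 = 5
step 2: 5 = 5; sub 7 for 6: 5; = 5; G_3 = 5−1 = 4

5, 5, 5, 4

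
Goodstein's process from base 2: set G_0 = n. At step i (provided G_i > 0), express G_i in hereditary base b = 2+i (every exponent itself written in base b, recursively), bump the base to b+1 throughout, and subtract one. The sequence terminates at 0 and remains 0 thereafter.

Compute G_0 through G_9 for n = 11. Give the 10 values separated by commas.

i=0: 11 = 2^(2 + 1) + 2 + 1 (b=2); 2→3: 3^(3 + 1) + 3 + 1 = 85; 85−1 = 84
i=1: 84 = 3^(3 + 1) + 3 (b=3); 3→4: 4^(4 + 1) + 4 = 1028; 1028−1 = 1027
i=2: 1027 = 4^(4 + 1) + 3 (b=4); 4→5: 5^(5 + 1) + 3 = 15628; 15628−1 = 15627
i=3: 15627 = 5^(5 + 1) + 2 (b=5); 5→6: 6^(6 + 1) + 2 = 279938; 279938−1 = 279937
i=4: 279937 = 6^(6 + 1) + 1 (b=6); 6→7: 7^(7 + 1) + 1 = 5764802; 5764802−1 = 5764801
i=5: 5764801 = 7^(7 + 1) (b=7); 7→8: 8^(8 + 1) = 134217728; 134217728−1 = 134217727
i=6: 134217727 = 7·8^8 + 7·8^7 + 7·8^6 + 7·8^5 + 7·8^4 + 7·8^3 + 7·8^2 + 7·8 + 7 (b=8); 8→9: 7·9^9 + 7·9^7 + 7·9^6 + 7·9^5 + 7·9^4 + 7·9^3 + 7·9^2 + 7·9 + 7 = 2749609303; 2749609303−1 = 2749609302
i=7: 2749609302 = 7·9^9 + 7·9^7 + 7·9^6 + 7·9^5 + 7·9^4 + 7·9^3 + 7·9^2 + 7·9 + 6 (b=9); 9→10: 7·10^10 + 7·10^7 + 7·10^6 + 7·10^5 + 7·10^4 + 7·10^3 + 7·10^2 + 7·10 + 6 = 70077777776; 70077777776−1 = 70077777775
i=8: 70077777775 = 7·10^10 + 7·10^7 + 7·10^6 + 7·10^5 + 7·10^4 + 7·10^3 + 7·10^2 + 7·10 + 5 (b=10); 10→11: 7·11^11 + 7·11^7 + 7·11^6 + 7·11^5 + 7·11^4 + 7·11^3 + 7·11^2 + 7·11 + 5 = 1997331745491; 1997331745491−1 = 1997331745490

11, 84, 1027, 15627, 279937, 5764801, 134217727, 2749609302, 70077777775, 1997331745490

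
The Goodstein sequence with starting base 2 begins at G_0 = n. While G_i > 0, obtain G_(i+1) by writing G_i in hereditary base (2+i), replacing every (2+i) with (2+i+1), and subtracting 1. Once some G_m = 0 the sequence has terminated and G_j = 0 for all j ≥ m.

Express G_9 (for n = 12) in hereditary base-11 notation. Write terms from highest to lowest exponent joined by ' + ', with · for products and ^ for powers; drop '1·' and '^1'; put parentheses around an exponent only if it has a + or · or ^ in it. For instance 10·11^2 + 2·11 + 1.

11^(11 + 1) + 2·11^2 + 11

G_0 = 12. HB_2(12) = 2^(2 + 1) + 2^2. Bump = 108. G_1 = 107.
G_1 = 107. HB_3(107) = 3^(3 + 1) + 2·3^2 + 2·3 + 2. Bump = 1066. G_2 = 1065.
G_2 = 1065. HB_4(1065) = 4^(4 + 1) + 2·4^2 + 2·4 + 1. Bump = 15686. G_3 = 15685.
G_3 = 15685. HB_5(15685) = 5^(5 + 1) + 2·5^2 + 2·5. Bump = 280020. G_4 = 280019.
G_4 = 280019. HB_6(280019) = 6^(6 + 1) + 2·6^2 + 6 + 5. Bump = 5764911. G_5 = 5764910.
G_5 = 5764910. HB_7(5764910) = 7^(7 + 1) + 2·7^2 + 7 + 4. Bump = 134217868. G_6 = 134217867.
G_6 = 134217867. HB_8(134217867) = 8^(8 + 1) + 2·8^2 + 8 + 3. Bump = 3486784575. G_7 = 3486784574.
G_7 = 3486784574. HB_9(3486784574) = 9^(9 + 1) + 2·9^2 + 9 + 2. Bump = 100000000212. G_8 = 100000000211.
G_8 = 100000000211. HB_10(100000000211) = 10^(10 + 1) + 2·10^2 + 10 + 1. Bump = 3138428376975. G_9 = 3138428376974.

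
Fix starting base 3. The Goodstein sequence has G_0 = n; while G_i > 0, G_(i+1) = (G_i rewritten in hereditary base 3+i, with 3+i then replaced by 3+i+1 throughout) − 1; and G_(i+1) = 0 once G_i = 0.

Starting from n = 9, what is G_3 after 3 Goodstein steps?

G_0 = 9. HB_3(9) = 3^2. Bump = 16. G_1 = 15.
G_1 = 15. HB_4(15) = 3·4 + 3. Bump = 18. G_2 = 17.
G_2 = 17. HB_5(17) = 3·5 + 2. Bump = 20. G_3 = 19.
G_3 = 19. HB_6(19) = 3·6 + 1. Bump = 22. G_4 = 21.

19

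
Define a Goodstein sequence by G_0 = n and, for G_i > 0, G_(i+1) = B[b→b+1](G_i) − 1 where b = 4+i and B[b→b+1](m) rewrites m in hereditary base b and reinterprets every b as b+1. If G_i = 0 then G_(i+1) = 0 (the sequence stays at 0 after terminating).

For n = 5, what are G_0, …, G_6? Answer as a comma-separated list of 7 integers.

i=0: 5 = 4 + 1 (b=4); 4→5: 5 + 1 = 6; 6−1 = 5
i=1: 5 = 5 (b=5); 5→6: 6 = 6; 6−1 = 5
i=2: 5 = 5 (b=6); 6→7: 5 = 5; 5−1 = 4
i=3: 4 = 4 (b=7); 7→8: 4 = 4; 4−1 = 3
i=4: 3 = 3 (b=8); 8→9: 3 = 3; 3−1 = 2
i=5: 2 = 2 (b=9); 9→10: 2 = 2; 2−1 = 1

5, 5, 5, 4, 3, 2, 1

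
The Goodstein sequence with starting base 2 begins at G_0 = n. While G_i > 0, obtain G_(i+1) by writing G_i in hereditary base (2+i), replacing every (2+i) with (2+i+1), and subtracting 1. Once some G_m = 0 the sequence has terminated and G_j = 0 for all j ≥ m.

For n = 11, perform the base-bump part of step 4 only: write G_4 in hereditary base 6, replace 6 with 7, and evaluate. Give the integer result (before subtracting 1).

i=0: 11 = 2^(2 + 1) + 2 + 1 (b=2); 2→3: 3^(3 + 1) + 3 + 1 = 85; 85−1 = 84
i=1: 84 = 3^(3 + 1) + 3 (b=3); 3→4: 4^(4 + 1) + 4 = 1028; 1028−1 = 1027
i=2: 1027 = 4^(4 + 1) + 3 (b=4); 4→5: 5^(5 + 1) + 3 = 15628; 15628−1 = 15627
i=3: 15627 = 5^(5 + 1) + 2 (b=5); 5→6: 6^(6 + 1) + 2 = 279938; 279938−1 = 279937
i=4: 279937 = 6^(6 + 1) + 1 (b=6); 6→7: 7^(7 + 1) + 1 = 5764802; 5764802−1 = 5764801

5764802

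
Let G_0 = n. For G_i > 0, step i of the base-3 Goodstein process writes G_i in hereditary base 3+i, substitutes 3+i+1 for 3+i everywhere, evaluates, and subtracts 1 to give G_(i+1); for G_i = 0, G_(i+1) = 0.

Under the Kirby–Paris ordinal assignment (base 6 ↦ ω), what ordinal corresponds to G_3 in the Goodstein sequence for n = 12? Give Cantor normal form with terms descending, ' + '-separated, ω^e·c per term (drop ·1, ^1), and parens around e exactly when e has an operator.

ω^2 + 1

step 0: 12 = 3^2 + 3; sub 4 for 3: 4^2 + 4; = 20; G_1 = 20−1 = 19
step 1: 19 = 4^2 + 3; sub 5 for 4: 5^2 + 3; = 28; G_2 = 28−1 = 27
step 2: 27 = 5^2 + 2; sub 6 for 5: 6^2 + 2; = 38; G_3 = 38−1 = 37
step 3: 37 = 6^2 + 1; sub 7 for 6: 7^2 + 1; = 50; G_4 = 50−1 = 49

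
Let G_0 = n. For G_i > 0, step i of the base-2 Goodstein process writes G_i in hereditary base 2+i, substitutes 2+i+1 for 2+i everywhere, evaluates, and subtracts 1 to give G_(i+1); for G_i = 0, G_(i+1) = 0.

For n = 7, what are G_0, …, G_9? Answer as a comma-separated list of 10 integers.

i=0: 7 = 2^2 + 2 + 1 (b=2); 2→3: 3^3 + 3 + 1 = 31; 31−1 = 30
i=1: 30 = 3^3 + 3 (b=3); 3→4: 4^4 + 4 = 260; 260−1 = 259
i=2: 259 = 4^4 + 3 (b=4); 4→5: 5^5 + 3 = 3128; 3128−1 = 3127
i=3: 3127 = 5^5 + 2 (b=5); 5→6: 6^6 + 2 = 46658; 46658−1 = 46657
i=4: 46657 = 6^6 + 1 (b=6); 6→7: 7^7 + 1 = 823544; 823544−1 = 823543
i=5: 823543 = 7^7 (b=7); 7→8: 8^8 = 16777216; 16777216−1 = 16777215
i=6: 16777215 = 7·8^7 + 7·8^6 + 7·8^5 + 7·8^4 + 7·8^3 + 7·8^2 + 7·8 + 7 (b=8); 8→9: 7·9^7 + 7·9^6 + 7·9^5 + 7·9^4 + 7·9^3 + 7·9^2 + 7·9 + 7 = 37665880; 37665880−1 = 37665879
i=7: 37665879 = 7·9^7 + 7·9^6 + 7·9^5 + 7·9^4 + 7·9^3 + 7·9^2 + 7·9 + 6 (b=9); 9→10: 7·10^7 + 7·10^6 + 7·10^5 + 7·10^4 + 7·10^3 + 7·10^2 + 7·10 + 6 = 77777776; 77777776−1 = 77777775
i=8: 77777775 = 7·10^7 + 7·10^6 + 7·10^5 + 7·10^4 + 7·10^3 + 7·10^2 + 7·10 + 5 (b=10); 10→11: 7·11^7 + 7·11^6 + 7·11^5 + 7·11^4 + 7·11^3 + 7·11^2 + 7·11 + 5 = 150051214; 150051214−1 = 150051213

7, 30, 259, 3127, 46657, 823543, 16777215, 37665879, 77777775, 150051213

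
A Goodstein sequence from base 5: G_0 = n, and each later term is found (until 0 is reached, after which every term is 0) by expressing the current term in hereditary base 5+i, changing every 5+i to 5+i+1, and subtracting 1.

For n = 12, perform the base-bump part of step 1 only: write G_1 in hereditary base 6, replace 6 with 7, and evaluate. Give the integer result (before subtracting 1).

G_0=12  [base 5] 2·5 + 2  →[5↦6]→  2·6 + 2 = 14  −1 ⇒ G_1=13
G_1=13  [base 6] 2·6 + 1  →[6↦7]→  2·7 + 1 = 15  −1 ⇒ G_2=14

15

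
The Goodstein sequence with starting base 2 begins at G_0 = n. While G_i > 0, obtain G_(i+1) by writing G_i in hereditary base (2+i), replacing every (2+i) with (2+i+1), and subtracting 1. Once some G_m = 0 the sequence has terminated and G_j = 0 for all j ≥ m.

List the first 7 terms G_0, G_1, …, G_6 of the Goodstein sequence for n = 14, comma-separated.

G_0 = 14. HB_2(14) = 2^(2 + 1) + 2^2 + 2. Bump = 111. G_1 = 110.
G_1 = 110. HB_3(110) = 3^(3 + 1) + 3^3 + 2. Bump = 1282. G_2 = 1281.
G_2 = 1281. HB_4(1281) = 4^(4 + 1) + 4^4 + 1. Bump = 18751. G_3 = 18750.
G_3 = 18750. HB_5(18750) = 5^(5 + 1) + 5^5. Bump = 326592. G_4 = 326591.
G_4 = 326591. HB_6(326591) = 6^(6 + 1) + 5·6^5 + 5·6^4 + 5·6^3 + 5·6^2 + 5·6 + 5. Bump = 5862841. G_5 = 5862840.
G_5 = 5862840. HB_7(5862840) = 7^(7 + 1) + 5·7^5 + 5·7^4 + 5·7^3 + 5·7^2 + 5·7 + 4. Bump = 134404972. G_6 = 134404971.

14, 110, 1281, 18750, 326591, 5862840, 134404971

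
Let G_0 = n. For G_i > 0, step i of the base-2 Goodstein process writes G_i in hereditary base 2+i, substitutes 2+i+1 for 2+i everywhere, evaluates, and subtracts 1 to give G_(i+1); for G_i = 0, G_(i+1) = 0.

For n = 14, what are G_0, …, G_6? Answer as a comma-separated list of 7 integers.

14, 110, 1281, 18750, 326591, 5862840, 134404971

G_0 = 14. HB_2(14) = 2^(2 + 1) + 2^2 + 2. Bump = 111. G_1 = 110.
G_1 = 110. HB_3(110) = 3^(3 + 1) + 3^3 + 2. Bump = 1282. G_2 = 1281.
G_2 = 1281. HB_4(1281) = 4^(4 + 1) + 4^4 + 1. Bump = 18751. G_3 = 18750.
G_3 = 18750. HB_5(18750) = 5^(5 + 1) + 5^5. Bump = 326592. G_4 = 326591.
G_4 = 326591. HB_6(326591) = 6^(6 + 1) + 5·6^5 + 5·6^4 + 5·6^3 + 5·6^2 + 5·6 + 5. Bump = 5862841. G_5 = 5862840.
G_5 = 5862840. HB_7(5862840) = 7^(7 + 1) + 5·7^5 + 5·7^4 + 5·7^3 + 5·7^2 + 5·7 + 4. Bump = 134404972. G_6 = 134404971.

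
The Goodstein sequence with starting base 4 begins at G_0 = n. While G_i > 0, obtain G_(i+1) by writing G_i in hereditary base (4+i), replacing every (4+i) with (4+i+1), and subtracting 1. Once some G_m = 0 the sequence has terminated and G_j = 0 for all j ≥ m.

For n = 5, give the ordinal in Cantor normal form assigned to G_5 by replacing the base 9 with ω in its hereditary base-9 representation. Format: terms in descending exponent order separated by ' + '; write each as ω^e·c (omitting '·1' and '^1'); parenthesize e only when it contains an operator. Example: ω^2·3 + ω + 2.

2

[0] 5 ≡ 4 + 1 (base 4). Lift 5: 6. −1: 5.
[1] 5 ≡ 5 (base 5). Lift 6: 6. −1: 5.
[2] 5 ≡ 5 (base 6). Lift 7: 5. −1: 4.
[3] 4 ≡ 4 (base 7). Lift 8: 4. −1: 3.
[4] 3 ≡ 3 (base 8). Lift 9: 3. −1: 2.
[5] 2 ≡ 2 (base 9). Lift 10: 2. −1: 1.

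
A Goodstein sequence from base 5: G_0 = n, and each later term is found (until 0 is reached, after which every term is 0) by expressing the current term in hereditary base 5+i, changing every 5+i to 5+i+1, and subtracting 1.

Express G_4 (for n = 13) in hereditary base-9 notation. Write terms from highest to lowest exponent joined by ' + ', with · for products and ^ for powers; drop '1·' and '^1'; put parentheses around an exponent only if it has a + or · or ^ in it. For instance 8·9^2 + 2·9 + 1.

G_0 = 13. HB_5(13) = 2·5 + 3. Bump = 15. G_1 = 14.
G_1 = 14. HB_6(14) = 2·6 + 2. Bump = 16. G_2 = 15.
G_2 = 15. HB_7(15) = 2·7 + 1. Bump = 17. G_3 = 16.
G_3 = 16. HB_8(16) = 2·8. Bump = 18. G_4 = 17.

9 + 8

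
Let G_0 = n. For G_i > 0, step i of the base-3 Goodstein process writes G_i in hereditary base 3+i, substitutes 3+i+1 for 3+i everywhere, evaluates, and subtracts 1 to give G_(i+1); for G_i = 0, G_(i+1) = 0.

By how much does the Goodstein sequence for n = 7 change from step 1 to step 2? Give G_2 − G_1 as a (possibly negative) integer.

1

[0] 7 ≡ 2·3 + 1 (base 3). Lift 4: 9. −1: 8.
[1] 8 ≡ 2·4 (base 4). Lift 5: 10. −1: 9.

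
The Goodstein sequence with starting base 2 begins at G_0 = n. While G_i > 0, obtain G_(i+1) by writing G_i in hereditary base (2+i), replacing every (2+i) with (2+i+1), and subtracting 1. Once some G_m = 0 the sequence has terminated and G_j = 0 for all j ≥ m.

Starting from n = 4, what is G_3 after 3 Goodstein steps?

(0) 4|_2 = 2^2 ↦ 3^3|_3 = 27 ⇒ 26
(1) 26|_3 = 2·3^2 + 2·3 + 2 ↦ 2·4^2 + 2·4 + 2|_4 = 42 ⇒ 41
(2) 41|_4 = 2·4^2 + 2·4 + 1 ↦ 2·5^2 + 2·5 + 1|_5 = 61 ⇒ 60
(3) 60|_5 = 2·5^2 + 2·5 ↦ 2·6^2 + 2·6|_6 = 84 ⇒ 83

60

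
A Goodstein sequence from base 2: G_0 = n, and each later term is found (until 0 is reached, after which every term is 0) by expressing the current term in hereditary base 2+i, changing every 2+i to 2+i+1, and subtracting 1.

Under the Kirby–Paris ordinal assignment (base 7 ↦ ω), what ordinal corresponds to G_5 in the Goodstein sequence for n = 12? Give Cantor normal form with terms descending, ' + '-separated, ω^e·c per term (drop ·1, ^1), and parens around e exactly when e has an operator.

(0) 12|_2 = 2^(2 + 1) + 2^2 ↦ 3^(3 + 1) + 3^3|_3 = 108 ⇒ 107
(1) 107|_3 = 3^(3 + 1) + 2·3^2 + 2·3 + 2 ↦ 4^(4 + 1) + 2·4^2 + 2·4 + 2|_4 = 1066 ⇒ 1065
(2) 1065|_4 = 4^(4 + 1) + 2·4^2 + 2·4 + 1 ↦ 5^(5 + 1) + 2·5^2 + 2·5 + 1|_5 = 15686 ⇒ 15685
(3) 15685|_5 = 5^(5 + 1) + 2·5^2 + 2·5 ↦ 6^(6 + 1) + 2·6^2 + 2·6|_6 = 280020 ⇒ 280019
(4) 280019|_6 = 6^(6 + 1) + 2·6^2 + 6 + 5 ↦ 7^(7 + 1) + 2·7^2 + 7 + 5|_7 = 5764911 ⇒ 5764910

ω^(ω + 1) + ω^2·2 + ω + 4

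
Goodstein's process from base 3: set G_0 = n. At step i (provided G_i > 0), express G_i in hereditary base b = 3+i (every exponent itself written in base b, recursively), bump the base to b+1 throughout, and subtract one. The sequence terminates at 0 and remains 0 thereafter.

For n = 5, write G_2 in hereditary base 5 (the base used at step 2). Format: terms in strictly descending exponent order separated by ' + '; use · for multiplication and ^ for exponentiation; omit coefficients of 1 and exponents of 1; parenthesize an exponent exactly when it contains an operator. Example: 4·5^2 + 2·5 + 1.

step 0: 5 = 3 + 2; sub 4 for 3: 4 + 2; = 6; G_1 = 6−1 = 5
step 1: 5 = 4 + 1; sub 5 for 4: 5 + 1; = 6; G_2 = 6−1 = 5
step 2: 5 = 5; sub 6 for 5: 6; = 6; G_3 = 6−1 = 5

5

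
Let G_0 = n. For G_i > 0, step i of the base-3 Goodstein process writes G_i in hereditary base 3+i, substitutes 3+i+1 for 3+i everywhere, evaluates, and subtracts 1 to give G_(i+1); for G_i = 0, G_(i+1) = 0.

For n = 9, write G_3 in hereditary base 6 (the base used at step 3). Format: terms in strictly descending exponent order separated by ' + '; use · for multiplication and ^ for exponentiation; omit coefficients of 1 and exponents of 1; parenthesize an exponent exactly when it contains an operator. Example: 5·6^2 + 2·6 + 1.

i=0: 9 = 3^2 (b=3); 3→4: 4^2 = 16; 16−1 = 15
i=1: 15 = 3·4 + 3 (b=4); 4→5: 3·5 + 3 = 18; 18−1 = 17
i=2: 17 = 3·5 + 2 (b=5); 5→6: 3·6 + 2 = 20; 20−1 = 19
i=3: 19 = 3·6 + 1 (b=6); 6→7: 3·7 + 1 = 22; 22−1 = 21

3·6 + 1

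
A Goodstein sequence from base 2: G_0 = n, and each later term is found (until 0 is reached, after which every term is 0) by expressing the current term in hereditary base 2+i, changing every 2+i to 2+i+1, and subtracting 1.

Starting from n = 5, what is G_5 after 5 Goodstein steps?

i=0: 5 = 2^2 + 1 (b=2); 2→3: 3^3 + 1 = 28; 28−1 = 27
i=1: 27 = 3^3 (b=3); 3→4: 4^4 = 256; 256−1 = 255
i=2: 255 = 3·4^3 + 3·4^2 + 3·4 + 3 (b=4); 4→5: 3·5^3 + 3·5^2 + 3·5 + 3 = 468; 468−1 = 467
i=3: 467 = 3·5^3 + 3·5^2 + 3·5 + 2 (b=5); 5→6: 3·6^3 + 3·6^2 + 3·6 + 2 = 776; 776−1 = 775
i=4: 775 = 3·6^3 + 3·6^2 + 3·6 + 1 (b=6); 6→7: 3·7^3 + 3·7^2 + 3·7 + 1 = 1198; 1198−1 = 1197
i=5: 1197 = 3·7^3 + 3·7^2 + 3·7 (b=7); 7→8: 3·8^3 + 3·8^2 + 3·8 = 1752; 1752−1 = 1751

1197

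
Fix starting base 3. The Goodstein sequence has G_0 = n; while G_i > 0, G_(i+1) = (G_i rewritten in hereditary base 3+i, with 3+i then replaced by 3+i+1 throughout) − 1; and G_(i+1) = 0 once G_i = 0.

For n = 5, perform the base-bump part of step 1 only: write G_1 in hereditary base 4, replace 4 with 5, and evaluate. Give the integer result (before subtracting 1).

base 3: 5 = 3 + 2; at 4: 4 + 2 = 6; next = 5
base 4: 5 = 4 + 1; at 5: 5 + 1 = 6; next = 5

6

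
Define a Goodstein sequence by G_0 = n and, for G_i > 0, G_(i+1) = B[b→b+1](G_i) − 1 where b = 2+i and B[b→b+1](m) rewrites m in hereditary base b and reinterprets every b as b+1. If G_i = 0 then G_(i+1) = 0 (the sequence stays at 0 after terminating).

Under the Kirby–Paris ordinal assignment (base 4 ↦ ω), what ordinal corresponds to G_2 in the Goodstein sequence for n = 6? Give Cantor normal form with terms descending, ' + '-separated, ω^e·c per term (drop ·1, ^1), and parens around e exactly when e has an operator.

ω^ω + 1

6 —HB2→ 2^2 + 2 —bump→ 3^3 + 3 = 30 —(−1)→ 29
29 —HB3→ 3^3 + 2 —bump→ 4^4 + 2 = 258 —(−1)→ 257
257 —HB4→ 4^4 + 1 —bump→ 5^5 + 1 = 3126 —(−1)→ 3125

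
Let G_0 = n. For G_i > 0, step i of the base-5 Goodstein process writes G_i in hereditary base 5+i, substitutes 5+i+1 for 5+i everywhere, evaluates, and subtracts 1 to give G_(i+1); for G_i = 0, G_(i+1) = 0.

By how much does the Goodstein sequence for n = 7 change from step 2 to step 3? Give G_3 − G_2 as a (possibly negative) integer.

0

[0] 7 ≡ 5 + 2 (base 5). Lift 6: 8. −1: 7.
[1] 7 ≡ 6 + 1 (base 6). Lift 7: 8. −1: 7.
[2] 7 ≡ 7 (base 7). Lift 8: 8. −1: 7.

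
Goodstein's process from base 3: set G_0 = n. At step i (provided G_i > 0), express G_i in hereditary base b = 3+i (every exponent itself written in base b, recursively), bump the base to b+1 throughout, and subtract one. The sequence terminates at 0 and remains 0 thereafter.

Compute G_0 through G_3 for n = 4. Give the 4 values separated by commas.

4, 4, 4, 3

G_0=4  [base 3] 3 + 1  →[3↦4]→  4 + 1 = 5  −1 ⇒ G_1=4
G_1=4  [base 4] 4  →[4↦5]→  5 = 5  −1 ⇒ G_2=4
G_2=4  [base 5] 4  →[5↦6]→  4 = 4  −1 ⇒ G_3=3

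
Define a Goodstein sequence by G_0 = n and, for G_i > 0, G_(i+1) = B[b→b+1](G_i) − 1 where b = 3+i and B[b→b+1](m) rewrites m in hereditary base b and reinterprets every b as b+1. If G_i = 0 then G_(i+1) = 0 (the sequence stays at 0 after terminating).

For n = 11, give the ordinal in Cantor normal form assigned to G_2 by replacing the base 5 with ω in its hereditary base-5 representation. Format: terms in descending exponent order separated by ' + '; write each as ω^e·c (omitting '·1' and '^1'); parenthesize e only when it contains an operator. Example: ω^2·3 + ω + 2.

(0) 11|_3 = 3^2 + 2 ↦ 4^2 + 2|_4 = 18 ⇒ 17
(1) 17|_4 = 4^2 + 1 ↦ 5^2 + 1|_5 = 26 ⇒ 25
(2) 25|_5 = 5^2 ↦ 6^2|_6 = 36 ⇒ 35

ω^2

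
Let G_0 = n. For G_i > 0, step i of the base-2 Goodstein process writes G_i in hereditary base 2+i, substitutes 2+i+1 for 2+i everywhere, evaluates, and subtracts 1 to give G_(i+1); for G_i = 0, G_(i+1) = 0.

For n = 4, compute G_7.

173

G_0=4  [base 2] 2^2  →[2↦3]→  3^3 = 27  −1 ⇒ G_1=26
G_1=26  [base 3] 2·3^2 + 2·3 + 2  →[3↦4]→  2·4^2 + 2·4 + 2 = 42  −1 ⇒ G_2=41
G_2=41  [base 4] 2·4^2 + 2·4 + 1  →[4↦5]→  2·5^2 + 2·5 + 1 = 61  −1 ⇒ G_3=60
G_3=60  [base 5] 2·5^2 + 2·5  →[5↦6]→  2·6^2 + 2·6 = 84  −1 ⇒ G_4=83
G_4=83  [base 6] 2·6^2 + 6 + 5  →[6↦7]→  2·7^2 + 7 + 5 = 110  −1 ⇒ G_5=109
G_5=109  [base 7] 2·7^2 + 7 + 4  →[7↦8]→  2·8^2 + 8 + 4 = 140  −1 ⇒ G_6=139
G_6=139  [base 8] 2·8^2 + 8 + 3  →[8↦9]→  2·9^2 + 9 + 3 = 174  −1 ⇒ G_7=173
G_7=173  [base 9] 2·9^2 + 9 + 2  →[9↦10]→  2·10^2 + 10 + 2 = 212  −1 ⇒ G_8=211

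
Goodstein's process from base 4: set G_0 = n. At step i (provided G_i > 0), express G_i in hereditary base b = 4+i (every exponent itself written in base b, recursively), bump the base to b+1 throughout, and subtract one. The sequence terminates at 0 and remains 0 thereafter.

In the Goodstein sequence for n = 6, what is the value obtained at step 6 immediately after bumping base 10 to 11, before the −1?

3

i=0: 6 = 4 + 2 (b=4); 4→5: 5 + 2 = 7; 7−1 = 6
i=1: 6 = 5 + 1 (b=5); 5→6: 6 + 1 = 7; 7−1 = 6
i=2: 6 = 6 (b=6); 6→7: 7 = 7; 7−1 = 6
i=3: 6 = 6 (b=7); 7→8: 6 = 6; 6−1 = 5
i=4: 5 = 5 (b=8); 8→9: 5 = 5; 5−1 = 4
i=5: 4 = 4 (b=9); 9→10: 4 = 4; 4−1 = 3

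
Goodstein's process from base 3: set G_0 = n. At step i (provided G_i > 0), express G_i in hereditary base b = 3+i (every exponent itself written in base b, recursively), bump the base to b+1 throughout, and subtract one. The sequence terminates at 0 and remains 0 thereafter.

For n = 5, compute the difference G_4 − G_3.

-1

base 3: 5 = 3 + 2; at 4: 4 + 2 = 6; next = 5
base 4: 5 = 4 + 1; at 5: 5 + 1 = 6; next = 5
base 5: 5 = 5; at 6: 6 = 6; next = 5
base 6: 5 = 5; at 7: 5 = 5; next = 4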